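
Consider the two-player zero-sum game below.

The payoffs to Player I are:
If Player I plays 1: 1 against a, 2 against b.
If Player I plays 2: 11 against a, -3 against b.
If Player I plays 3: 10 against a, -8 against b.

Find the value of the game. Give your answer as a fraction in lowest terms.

Row 3 is strictly dominated by row 2, so Player I never plays it.
The remaining 2×2 game on (1, 2) × (a, b) has no saddle point. Let Player I play 1 with probability p; indifference gives p + 11(1−p) = 2p − 3(1−p), so p = 14/15.
Similarly Player II's optimal q on a is 1/3, and the value is 1·(1/3) + (2)·(2/3) = 5/3.

5/3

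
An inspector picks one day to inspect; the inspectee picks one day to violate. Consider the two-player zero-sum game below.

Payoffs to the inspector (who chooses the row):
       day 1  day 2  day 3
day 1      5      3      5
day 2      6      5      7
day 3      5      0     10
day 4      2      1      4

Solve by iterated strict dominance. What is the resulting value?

Row day 4 is strictly dominated by row day 1 (5>2, 3>1, 5>4); eliminate day 4.
Column day 1 is strictly dominated by day 2 for the inspectee (3<5, 5<6, 0<5); eliminate day 1.
Column day 3 is strictly dominated by day 2 for the inspectee (3<5, 5<7, 0<10); eliminate day 3.
Row day 1 is strictly dominated by row day 2 (5>3); eliminate day 1.
Row day 3 is strictly dominated by row day 2 (5>0); eliminate day 3.
Only (day 2, day 2) remains, with payoff 5.

5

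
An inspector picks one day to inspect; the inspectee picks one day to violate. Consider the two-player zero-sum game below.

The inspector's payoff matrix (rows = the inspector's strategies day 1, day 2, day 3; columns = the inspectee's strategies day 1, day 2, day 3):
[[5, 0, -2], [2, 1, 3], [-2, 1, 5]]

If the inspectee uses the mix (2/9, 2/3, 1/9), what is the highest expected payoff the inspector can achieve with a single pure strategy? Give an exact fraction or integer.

13/9

day 1: (5)·(2/9) + (0)·(2/3) + (-2)·(1/9) = 8/9.
day 2: (2)·(2/9) + (1)·(2/3) + (3)·(1/9) = 13/9.
day 3: (-2)·(2/9) + (1)·(2/3) + (5)·(1/9) = 7/9.
The best pure response is day 2 with expected payoff 13/9.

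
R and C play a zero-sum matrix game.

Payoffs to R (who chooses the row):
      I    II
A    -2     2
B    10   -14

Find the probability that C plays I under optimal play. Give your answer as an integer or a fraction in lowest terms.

4/7

Row minima are -2 and -14, so R's maximin is -2; column maxima are 10 and 2, so C's minimax is 2. These differ, so the equilibrium is in mixed strategies.
Let C play I with probability q. R is indifferent when −2q + 2(1−q) = 10q − 14(1−q), giving q = 4/7.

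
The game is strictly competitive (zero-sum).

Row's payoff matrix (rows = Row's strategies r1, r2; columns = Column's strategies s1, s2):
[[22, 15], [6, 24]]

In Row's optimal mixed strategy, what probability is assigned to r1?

18/25

Row minima are 15 and 6, so Row's maximin is 15; column maxima are 22 and 24, so Column's minimax is 22. These differ, so the equilibrium is in mixed strategies.
Let Row play r1 with probability p. Column is indifferent when 22p + 6(1−p) = 15p + 24(1−p), giving p = 18/25.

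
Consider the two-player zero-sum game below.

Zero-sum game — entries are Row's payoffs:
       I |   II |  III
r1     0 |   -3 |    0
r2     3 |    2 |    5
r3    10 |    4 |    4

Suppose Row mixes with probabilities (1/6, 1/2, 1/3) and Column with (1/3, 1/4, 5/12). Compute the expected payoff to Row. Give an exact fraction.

11/3

Against (1/3, 1/4, 5/12), each row's expected payoff is r1: -3/4; r2: 43/12; r3: 6.
Taking the (1/6, 1/2, 1/3)-weighted average: (1/6)·(-3/4) + (1/2)·(43/12) + (1/3)·(6) = 11/3.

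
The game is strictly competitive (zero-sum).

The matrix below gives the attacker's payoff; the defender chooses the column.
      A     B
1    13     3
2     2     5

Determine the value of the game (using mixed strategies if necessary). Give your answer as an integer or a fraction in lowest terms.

Row minima are 3 and 2, so the attacker's maximin is 3; column maxima are 13 and 5, so the defender's minimax is 5. These differ, so the equilibrium is in mixed strategies.
Let the attacker play 1 with probability p. The defender is indifferent when 13p + 2(1−p) = 3p + 5(1−p), giving p = 3/13.
Let the defender play A with probability q. The attacker is indifferent when 13q + 3(1−q) = 2q + 5(1−q), giving q = 2/13.
The value is 13·(2/13) + (3)·(11/13) = 59/13.

59/13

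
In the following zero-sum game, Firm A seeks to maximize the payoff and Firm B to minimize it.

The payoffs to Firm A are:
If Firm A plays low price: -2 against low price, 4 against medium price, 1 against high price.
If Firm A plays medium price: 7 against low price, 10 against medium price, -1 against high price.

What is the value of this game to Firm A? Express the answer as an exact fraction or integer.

5/11

Column medium price is strictly dominated by low price for Firm B (it gives Firm A more in every row).
The remaining 2×2 game on (low price, medium price) × (low price, high price) has no saddle point. Let Firm A play low price with probability p; indifference gives −2p + 7(1−p) = p − (1−p), so p = 8/11.
Similarly Firm B's optimal q on low price is 2/11, and the value is -2·(2/11) + (1)·(9/11) = 5/11.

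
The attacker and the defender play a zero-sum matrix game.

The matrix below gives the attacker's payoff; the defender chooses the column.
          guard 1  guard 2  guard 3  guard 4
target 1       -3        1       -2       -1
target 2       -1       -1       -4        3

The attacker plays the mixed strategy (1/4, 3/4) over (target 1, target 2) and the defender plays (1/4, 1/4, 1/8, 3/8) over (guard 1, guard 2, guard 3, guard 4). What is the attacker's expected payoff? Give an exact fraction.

Against (1/4, 1/4, 1/8, 3/8), each row's expected payoff is target 1: -9/8; target 2: 1/8.
Taking the (1/4, 3/4)-weighted average: (1/4)·(-9/8) + (3/4)·(1/8) = -3/16.

-3/16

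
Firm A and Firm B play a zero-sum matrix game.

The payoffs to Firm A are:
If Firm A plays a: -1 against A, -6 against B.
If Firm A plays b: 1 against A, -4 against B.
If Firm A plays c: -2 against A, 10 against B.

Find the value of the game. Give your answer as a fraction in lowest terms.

Row a is strictly dominated by row b, so Firm A never plays it.
The remaining 2×2 game on (b, c) × (A, B) has no saddle point. Let Firm A play b with probability p; indifference gives p − 2(1−p) = −4p + 10(1−p), so p = 12/17.
Similarly Firm B's optimal q on A is 14/17, and the value is 1·(14/17) + (-4)·(3/17) = 2/17.

2/17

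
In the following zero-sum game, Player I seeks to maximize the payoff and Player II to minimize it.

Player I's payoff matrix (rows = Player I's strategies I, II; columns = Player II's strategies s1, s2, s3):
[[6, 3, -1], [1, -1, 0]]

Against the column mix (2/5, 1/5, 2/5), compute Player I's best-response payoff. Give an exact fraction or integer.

I: (6)·(2/5) + (3)·(1/5) + (-1)·(2/5) = 13/5.
II: (1)·(2/5) + (-1)·(1/5) + (0)·(2/5) = 1/5.
The best pure response is I with expected payoff 13/5.

13/5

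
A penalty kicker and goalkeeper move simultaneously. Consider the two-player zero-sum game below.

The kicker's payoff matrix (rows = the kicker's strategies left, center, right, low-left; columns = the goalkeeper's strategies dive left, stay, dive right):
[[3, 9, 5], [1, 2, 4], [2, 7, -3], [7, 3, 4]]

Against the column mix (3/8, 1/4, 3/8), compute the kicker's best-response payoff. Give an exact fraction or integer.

21/4

left: (3)·(3/8) + (9)·(1/4) + (5)·(3/8) = 21/4.
center: (1)·(3/8) + (2)·(1/4) + (4)·(3/8) = 19/8.
right: (2)·(3/8) + (7)·(1/4) + (-3)·(3/8) = 11/8.
low-left: (7)·(3/8) + (3)·(1/4) + (4)·(3/8) = 39/8.
The best pure response is left with expected payoff 21/4.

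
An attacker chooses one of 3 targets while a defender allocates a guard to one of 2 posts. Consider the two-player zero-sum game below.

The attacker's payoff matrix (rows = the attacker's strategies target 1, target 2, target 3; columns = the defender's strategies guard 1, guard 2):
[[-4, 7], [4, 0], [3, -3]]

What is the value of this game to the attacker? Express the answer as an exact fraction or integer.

28/15

Row target 3 is strictly dominated by row target 2, so the attacker never plays it.
The remaining 2×2 game on (target 1, target 2) × (guard 1, guard 2) has no saddle point. Let the attacker play target 1 with probability p; indifference gives −4p + 4(1−p) = 7p, so p = 4/15.
Similarly the defender's optimal q on guard 1 is 7/15, and the value is -4·(7/15) + (7)·(8/15) = 28/15.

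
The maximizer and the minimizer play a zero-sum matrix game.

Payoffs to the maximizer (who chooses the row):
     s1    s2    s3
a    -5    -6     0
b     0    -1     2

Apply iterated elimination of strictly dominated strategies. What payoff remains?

-1

Row a is strictly dominated by row b (0>-5, -1>-6, 2>0); eliminate a.
Column s1 is strictly dominated by s2 for the minimizer (-1<0); eliminate s1.
Column s3 is strictly dominated by s2 for the minimizer (-1<2); eliminate s3.
Only (b, s2) remains, with payoff -1.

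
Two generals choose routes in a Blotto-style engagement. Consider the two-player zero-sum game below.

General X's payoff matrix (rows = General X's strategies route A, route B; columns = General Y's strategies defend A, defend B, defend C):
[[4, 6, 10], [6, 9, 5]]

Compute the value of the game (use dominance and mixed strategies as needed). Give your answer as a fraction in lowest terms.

Column defend B is strictly dominated by defend A for General Y (it gives General X more in every row).
The remaining 2×2 game on (route A, route B) × (defend A, defend C) has no saddle point. Let General X play route A with probability p; indifference gives 4p + 6(1−p) = 10p + 5(1−p), so p = 1/7.
Similarly General Y's optimal q on defend A is 5/7, and the value is 4·(5/7) + (10)·(2/7) = 40/7.

40/7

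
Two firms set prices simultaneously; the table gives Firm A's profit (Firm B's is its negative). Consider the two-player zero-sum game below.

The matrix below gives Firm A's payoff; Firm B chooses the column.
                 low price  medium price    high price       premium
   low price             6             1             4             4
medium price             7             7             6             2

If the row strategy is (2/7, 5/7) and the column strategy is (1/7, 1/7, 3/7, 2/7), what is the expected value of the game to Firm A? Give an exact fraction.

Against (1/7, 1/7, 3/7, 2/7), each row's expected payoff is low price: 27/7; medium price: 36/7.
Taking the (2/7, 5/7)-weighted average: (2/7)·(27/7) + (5/7)·(36/7) = 234/49.

234/49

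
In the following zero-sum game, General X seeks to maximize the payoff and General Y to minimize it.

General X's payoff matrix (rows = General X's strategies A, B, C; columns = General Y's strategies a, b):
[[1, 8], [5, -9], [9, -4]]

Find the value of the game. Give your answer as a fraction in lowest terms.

Row B is strictly dominated by row C, so General X never plays it.
The remaining 2×2 game on (A, C) × (a, b) has no saddle point. Let General X play A with probability p; indifference gives p + 9(1−p) = 8p − 4(1−p), so p = 13/20.
Similarly General Y's optimal q on a is 3/5, and the value is 1·(3/5) + (8)·(2/5) = 19/5.

19/5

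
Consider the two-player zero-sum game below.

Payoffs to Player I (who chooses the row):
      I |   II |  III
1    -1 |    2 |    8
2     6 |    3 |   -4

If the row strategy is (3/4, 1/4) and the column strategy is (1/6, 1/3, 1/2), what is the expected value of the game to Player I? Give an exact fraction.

27/8

Against (1/6, 1/3, 1/2), each row's expected payoff is 1: 9/2; 2: 0.
Taking the (3/4, 1/4)-weighted average: (3/4)·(9/2) + (1/4)·(0) = 27/8.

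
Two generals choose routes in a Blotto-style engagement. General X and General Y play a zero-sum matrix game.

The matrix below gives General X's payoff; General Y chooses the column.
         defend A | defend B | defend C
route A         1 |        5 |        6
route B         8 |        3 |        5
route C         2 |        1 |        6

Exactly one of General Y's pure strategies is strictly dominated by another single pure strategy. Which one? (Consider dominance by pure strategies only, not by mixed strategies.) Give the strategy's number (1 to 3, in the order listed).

General Y prefers columns that give General X less. Compare defend C with defend B: 5 < 6, 3 < 5, 1 < 6.
So defend B strictly dominates defend C for General Y; defend C is strictly dominated.

3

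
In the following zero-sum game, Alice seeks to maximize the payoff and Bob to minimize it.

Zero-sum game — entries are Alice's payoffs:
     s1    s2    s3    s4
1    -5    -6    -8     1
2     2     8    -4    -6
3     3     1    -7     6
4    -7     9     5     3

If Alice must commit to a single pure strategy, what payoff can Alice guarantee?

-6

The worst-case payoff for each row is 1: -8, 2: -6, 3: -7, 4: -7.
The best of these is -6.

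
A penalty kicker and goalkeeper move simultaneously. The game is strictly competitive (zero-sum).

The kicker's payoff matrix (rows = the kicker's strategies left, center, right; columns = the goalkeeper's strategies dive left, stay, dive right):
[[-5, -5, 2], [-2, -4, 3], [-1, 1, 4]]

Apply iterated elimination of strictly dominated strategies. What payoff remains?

Column dive right is strictly dominated by dive left for the goalkeeper (-5<2, -2<3, -1<4); eliminate dive right.
Row left is strictly dominated by row center (-2>-5, -4>-5); eliminate left.
Row center is strictly dominated by row right (-1>-2, 1>-4); eliminate center.
Column stay is strictly dominated by dive left for the goalkeeper (-1<1); eliminate stay.
Only (right, dive left) remains, with payoff -1.

-1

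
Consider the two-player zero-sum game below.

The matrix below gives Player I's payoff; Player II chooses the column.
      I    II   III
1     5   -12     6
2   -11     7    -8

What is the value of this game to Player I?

Column III is strictly dominated by I for Player II (it gives Player I more in every row).
The remaining 2×2 game on (1, 2) × (I, II) has no saddle point. Let Player I play 1 with probability p; indifference gives 5p − 11(1−p) = −12p + 7(1−p), so p = 18/35.
Similarly Player II's optimal q on I is 19/35, and the value is 5·(19/35) + (-12)·(16/35) = -97/35.

-97/35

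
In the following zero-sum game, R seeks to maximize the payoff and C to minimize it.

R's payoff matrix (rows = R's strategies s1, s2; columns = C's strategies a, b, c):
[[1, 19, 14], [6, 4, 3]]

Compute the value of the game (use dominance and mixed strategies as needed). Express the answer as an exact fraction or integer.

Column b is strictly dominated by c for C (it gives R more in every row).
The remaining 2×2 game on (s1, s2) × (a, c) has no saddle point. Let R play s1 with probability p; indifference gives p + 6(1−p) = 14p + 3(1−p), so p = 3/16.
Similarly C's optimal q on a is 11/16, and the value is 1·(11/16) + (14)·(5/16) = 81/16.

81/16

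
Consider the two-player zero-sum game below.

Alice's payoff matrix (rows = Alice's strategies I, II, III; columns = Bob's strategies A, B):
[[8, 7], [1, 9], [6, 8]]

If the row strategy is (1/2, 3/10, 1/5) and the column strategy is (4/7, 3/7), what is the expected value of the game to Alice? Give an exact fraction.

Against (4/7, 3/7), each row's expected payoff is I: 53/7; II: 31/7; III: 48/7.
Taking the (1/2, 3/10, 1/5)-weighted average: (1/2)·(53/7) + (3/10)·(31/7) + (1/5)·(48/7) = 227/35.

227/35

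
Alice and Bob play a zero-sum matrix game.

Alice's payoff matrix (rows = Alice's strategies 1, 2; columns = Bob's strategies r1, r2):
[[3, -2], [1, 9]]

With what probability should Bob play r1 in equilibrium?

Row minima are -2 and 1, so Alice's maximin is 1; column maxima are 3 and 9, so Bob's minimax is 3. These differ, so the equilibrium is in mixed strategies.
Let Bob play r1 with probability q. Alice is indifferent when 3q − 2(1−q) = q + 9(1−q), giving q = 11/13.

11/13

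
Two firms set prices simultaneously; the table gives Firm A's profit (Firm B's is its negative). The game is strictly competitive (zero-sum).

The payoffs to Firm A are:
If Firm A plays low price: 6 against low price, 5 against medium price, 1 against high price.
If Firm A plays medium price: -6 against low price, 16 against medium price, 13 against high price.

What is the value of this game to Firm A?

7/2

Column medium price is strictly dominated by high price for Firm B (it gives Firm A more in every row).
The remaining 2×2 game on (low price, medium price) × (low price, high price) has no saddle point. Let Firm A play low price with probability p; indifference gives 6p − 6(1−p) = p + 13(1−p), so p = 19/24.
Similarly Firm B's optimal q on low price is 1/2, and the value is 6·(1/2) + (1)·(1/2) = 7/2.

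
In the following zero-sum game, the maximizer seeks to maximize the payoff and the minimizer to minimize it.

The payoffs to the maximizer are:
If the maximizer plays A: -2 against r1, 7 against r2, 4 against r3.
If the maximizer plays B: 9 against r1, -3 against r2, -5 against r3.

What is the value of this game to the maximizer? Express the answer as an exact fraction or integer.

13/10

Column r2 is strictly dominated by r3 for the minimizer (it gives the maximizer more in every row).
The remaining 2×2 game on (A, B) × (r1, r3) has no saddle point. Let the maximizer play A with probability p; indifference gives −2p + 9(1−p) = 4p − 5(1−p), so p = 7/10.
Similarly the minimizer's optimal q on r1 is 9/20, and the value is -2·(9/20) + (4)·(11/20) = 13/10.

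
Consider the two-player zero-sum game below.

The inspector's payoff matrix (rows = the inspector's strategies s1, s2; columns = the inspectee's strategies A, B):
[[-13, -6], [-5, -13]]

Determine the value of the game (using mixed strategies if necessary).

Row minima are -13 and -13, so the inspector's maximin is -13; column maxima are -5 and -6, so the inspectee's minimax is -6. These differ, so the equilibrium is in mixed strategies.
Let the inspector play s1 with probability p. The inspectee is indifferent when −13p − 5(1−p) = −6p − 13(1−p), giving p = 8/15.
Let the inspectee play A with probability q. The inspector is indifferent when −13q − 6(1−q) = −5q − 13(1−q), giving q = 7/15.
The value is -13·(7/15) + (-6)·(8/15) = -139/15.

-139/15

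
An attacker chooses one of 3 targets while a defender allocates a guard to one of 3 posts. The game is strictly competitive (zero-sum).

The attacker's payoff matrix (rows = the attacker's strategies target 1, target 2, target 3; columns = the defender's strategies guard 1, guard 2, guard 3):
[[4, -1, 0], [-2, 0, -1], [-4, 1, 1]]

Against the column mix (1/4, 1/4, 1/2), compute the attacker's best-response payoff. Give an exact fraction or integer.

target 1: (4)·(1/4) + (-1)·(1/4) + (0)·(1/2) = 3/4.
target 2: (-2)·(1/4) + (0)·(1/4) + (-1)·(1/2) = -1.
target 3: (-4)·(1/4) + (1)·(1/4) + (1)·(1/2) = -1/4.
The best pure response is target 1 with expected payoff 3/4.

3/4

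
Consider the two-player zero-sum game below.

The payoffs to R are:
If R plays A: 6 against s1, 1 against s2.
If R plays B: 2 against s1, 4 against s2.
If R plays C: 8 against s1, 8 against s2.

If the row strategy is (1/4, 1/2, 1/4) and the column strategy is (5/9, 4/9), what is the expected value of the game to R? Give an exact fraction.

Against (5/9, 4/9), each row's expected payoff is A: 34/9; B: 26/9; C: 8.
Taking the (1/4, 1/2, 1/4)-weighted average: (1/4)·(34/9) + (1/2)·(26/9) + (1/4)·(8) = 79/18.

79/18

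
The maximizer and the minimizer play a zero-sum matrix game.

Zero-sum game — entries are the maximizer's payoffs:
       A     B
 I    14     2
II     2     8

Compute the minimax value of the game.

Row minima are 2 and 2, so the maximizer's maximin is 2; column maxima are 14 and 8, so the minimizer's minimax is 8. These differ, so the equilibrium is in mixed strategies.
Let the maximizer play I with probability p. The minimizer is indifferent when 14p + 2(1−p) = 2p + 8(1−p), giving p = 1/3.
Let the minimizer play A with probability q. The maximizer is indifferent when 14q + 2(1−q) = 2q + 8(1−q), giving q = 1/3.
The value is 14·(1/3) + (2)·(2/3) = 6.

6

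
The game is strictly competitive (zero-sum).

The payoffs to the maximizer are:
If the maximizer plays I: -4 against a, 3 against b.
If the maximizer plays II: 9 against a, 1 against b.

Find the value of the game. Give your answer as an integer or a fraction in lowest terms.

Row minima are -4 and 1, so the maximizer's maximin is 1; column maxima are 9 and 3, so the minimizer's minimax is 3. These differ, so the equilibrium is in mixed strategies.
Let the maximizer play I with probability p. The minimizer is indifferent when −4p + 9(1−p) = 3p + (1−p), giving p = 8/15.
Let the minimizer play a with probability q. The maximizer is indifferent when −4q + 3(1−q) = 9q + (1−q), giving q = 2/15.
The value is -4·(2/15) + (3)·(13/15) = 31/15.

31/15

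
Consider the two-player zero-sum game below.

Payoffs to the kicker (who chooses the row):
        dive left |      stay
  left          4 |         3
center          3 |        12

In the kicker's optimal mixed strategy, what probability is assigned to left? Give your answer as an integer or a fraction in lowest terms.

9/10

Row minima are 3 and 3, so the kicker's maximin is 3; column maxima are 4 and 12, so the goalkeeper's minimax is 4. These differ, so the equilibrium is in mixed strategies.
Let the kicker play left with probability p. The goalkeeper is indifferent when 4p + 3(1−p) = 3p + 12(1−p), giving p = 9/10.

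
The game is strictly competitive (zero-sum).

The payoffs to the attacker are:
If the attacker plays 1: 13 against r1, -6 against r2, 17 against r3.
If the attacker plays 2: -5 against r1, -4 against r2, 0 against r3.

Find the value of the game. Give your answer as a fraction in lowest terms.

-41/10

Column r3 is strictly dominated by r1 for the defender (it gives the attacker more in every row).
The remaining 2×2 game on (1, 2) × (r1, r2) has no saddle point. Let the attacker play 1 with probability p; indifference gives 13p − 5(1−p) = −6p − 4(1−p), so p = 1/20.
Similarly the defender's optimal q on r1 is 1/10, and the value is 13·(1/10) + (-6)·(9/10) = -41/10.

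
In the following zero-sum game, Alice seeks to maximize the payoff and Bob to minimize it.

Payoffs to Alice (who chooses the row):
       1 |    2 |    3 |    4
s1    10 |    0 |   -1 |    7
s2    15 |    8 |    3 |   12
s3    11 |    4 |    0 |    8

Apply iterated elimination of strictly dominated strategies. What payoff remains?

3

Row s3 is strictly dominated by row s2 (15>11, 8>4, 3>0, 12>8); eliminate s3.
Row s1 is strictly dominated by row s2 (15>10, 8>0, 3>-1, 12>7); eliminate s1.
Column 1 is strictly dominated by 2 for Bob (8<15); eliminate 1.
Column 4 is strictly dominated by 2 for Bob (8<12); eliminate 4.
Column 2 is strictly dominated by 3 for Bob (3<8); eliminate 2.
Only (s2, 3) remains, with payoff 3.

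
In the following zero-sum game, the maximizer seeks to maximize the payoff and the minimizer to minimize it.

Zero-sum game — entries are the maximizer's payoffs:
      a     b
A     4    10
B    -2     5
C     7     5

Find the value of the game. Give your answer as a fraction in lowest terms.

Row B is strictly dominated by row A, so the maximizer never plays it.
The remaining 2×2 game on (A, C) × (a, b) has no saddle point. Let the maximizer play A with probability p; indifference gives 4p + 7(1−p) = 10p + 5(1−p), so p = 1/4.
Similarly the minimizer's optimal q on a is 5/8, and the value is 4·(5/8) + (10)·(3/8) = 25/4.

25/4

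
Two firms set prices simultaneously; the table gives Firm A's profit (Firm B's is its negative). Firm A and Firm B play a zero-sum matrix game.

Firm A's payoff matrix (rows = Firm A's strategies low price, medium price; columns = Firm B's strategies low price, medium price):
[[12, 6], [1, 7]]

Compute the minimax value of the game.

13/2

Row minima are 6 and 1, so Firm A's maximin is 6; column maxima are 12 and 7, so Firm B's minimax is 7. These differ, so the equilibrium is in mixed strategies.
Let Firm A play low price with probability p. Firm B is indifferent when 12p + (1−p) = 6p + 7(1−p), giving p = 1/2.
Let Firm B play low price with probability q. Firm A is indifferent when 12q + 6(1−q) = q + 7(1−q), giving q = 1/12.
The value is 12·(1/12) + (6)·(11/12) = 13/2.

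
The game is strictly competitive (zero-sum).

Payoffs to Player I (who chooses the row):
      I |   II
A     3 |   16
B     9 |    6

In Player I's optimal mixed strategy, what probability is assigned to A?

3/16

Row minima are 3 and 6, so Player I's maximin is 6; column maxima are 9 and 16, so Player II's minimax is 9. These differ, so the equilibrium is in mixed strategies.
Let Player I play A with probability p. Player II is indifferent when 3p + 9(1−p) = 16p + 6(1−p), giving p = 3/16.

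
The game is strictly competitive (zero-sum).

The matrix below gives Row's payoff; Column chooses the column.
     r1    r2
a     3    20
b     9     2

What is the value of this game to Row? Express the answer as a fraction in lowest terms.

29/4

Row minima are 3 and 2, so Row's maximin is 3; column maxima are 9 and 20, so Column's minimax is 9. These differ, so the equilibrium is in mixed strategies.
Let Row play a with probability p. Column is indifferent when 3p + 9(1−p) = 20p + 2(1−p), giving p = 7/24.
Let Column play r1 with probability q. Row is indifferent when 3q + 20(1−q) = 9q + 2(1−q), giving q = 3/4.
The value is 3·(3/4) + (20)·(1/4) = 29/4.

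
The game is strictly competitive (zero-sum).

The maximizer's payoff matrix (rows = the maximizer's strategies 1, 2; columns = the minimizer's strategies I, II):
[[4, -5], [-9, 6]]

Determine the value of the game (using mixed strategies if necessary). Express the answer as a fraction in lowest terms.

-7/8

Row minima are -5 and -9, so the maximizer's maximin is -5; column maxima are 4 and 6, so the minimizer's minimax is 4. These differ, so the equilibrium is in mixed strategies.
Let the maximizer play 1 with probability p. The minimizer is indifferent when 4p − 9(1−p) = −5p + 6(1−p), giving p = 5/8.
Let the minimizer play I with probability q. The maximizer is indifferent when 4q − 5(1−q) = −9q + 6(1−q), giving q = 11/24.
The value is 4·(11/24) + (-5)·(13/24) = -7/8.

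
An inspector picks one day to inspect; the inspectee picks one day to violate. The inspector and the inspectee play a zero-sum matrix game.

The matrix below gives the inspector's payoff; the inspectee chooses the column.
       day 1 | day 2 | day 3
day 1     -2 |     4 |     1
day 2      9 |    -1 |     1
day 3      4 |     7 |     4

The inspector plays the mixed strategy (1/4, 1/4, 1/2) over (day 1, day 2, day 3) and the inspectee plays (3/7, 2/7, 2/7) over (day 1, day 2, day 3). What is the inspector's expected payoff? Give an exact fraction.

99/28

Against (3/7, 2/7, 2/7), each row's expected payoff is day 1: 4/7; day 2: 27/7; day 3: 34/7.
Taking the (1/4, 1/4, 1/2)-weighted average: (1/4)·(4/7) + (1/4)·(27/7) + (1/2)·(34/7) = 99/28.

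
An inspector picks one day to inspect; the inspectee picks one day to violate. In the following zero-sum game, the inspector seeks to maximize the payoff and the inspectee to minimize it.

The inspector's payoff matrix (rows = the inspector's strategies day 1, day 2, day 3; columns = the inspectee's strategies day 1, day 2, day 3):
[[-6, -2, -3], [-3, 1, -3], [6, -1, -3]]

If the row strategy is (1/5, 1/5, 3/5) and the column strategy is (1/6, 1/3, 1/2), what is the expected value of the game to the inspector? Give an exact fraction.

Against (1/6, 1/3, 1/2), each row's expected payoff is day 1: -19/6; day 2: -5/3; day 3: -5/6.
Taking the (1/5, 1/5, 3/5)-weighted average: (1/5)·(-19/6) + (1/5)·(-5/3) + (3/5)·(-5/6) = -22/15.

-22/15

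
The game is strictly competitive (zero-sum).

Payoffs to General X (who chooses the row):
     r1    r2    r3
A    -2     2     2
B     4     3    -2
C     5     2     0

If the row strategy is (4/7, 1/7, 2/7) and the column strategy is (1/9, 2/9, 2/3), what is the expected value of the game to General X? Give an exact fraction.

8/7

Against (1/9, 2/9, 2/3), each row's expected payoff is A: 14/9; B: -2/9; C: 1.
Taking the (4/7, 1/7, 2/7)-weighted average: (4/7)·(14/9) + (1/7)·(-2/9) + (2/7)·(1) = 8/7.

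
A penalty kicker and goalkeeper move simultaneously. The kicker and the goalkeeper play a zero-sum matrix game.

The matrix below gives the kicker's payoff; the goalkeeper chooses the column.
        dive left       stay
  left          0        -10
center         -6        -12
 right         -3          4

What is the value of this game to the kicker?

Row center is strictly dominated by row left, so the kicker never plays it.
The remaining 2×2 game on (left, right) × (dive left, stay) has no saddle point. Let the kicker play left with probability p; indifference gives −3(1−p) = −10p + 4(1−p), so p = 7/17.
Similarly the goalkeeper's optimal q on dive left is 14/17, and the value is 0·(14/17) + (-10)·(3/17) = -30/17.

-30/17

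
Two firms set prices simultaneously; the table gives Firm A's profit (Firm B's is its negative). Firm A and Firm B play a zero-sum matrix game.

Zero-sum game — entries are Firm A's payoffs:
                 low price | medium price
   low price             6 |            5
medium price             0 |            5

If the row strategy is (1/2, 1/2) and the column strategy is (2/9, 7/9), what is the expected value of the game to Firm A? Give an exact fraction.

Against (2/9, 7/9), each row's expected payoff is low price: 47/9; medium price: 35/9.
Taking the (1/2, 1/2)-weighted average: (1/2)·(47/9) + (1/2)·(35/9) = 41/9.

41/9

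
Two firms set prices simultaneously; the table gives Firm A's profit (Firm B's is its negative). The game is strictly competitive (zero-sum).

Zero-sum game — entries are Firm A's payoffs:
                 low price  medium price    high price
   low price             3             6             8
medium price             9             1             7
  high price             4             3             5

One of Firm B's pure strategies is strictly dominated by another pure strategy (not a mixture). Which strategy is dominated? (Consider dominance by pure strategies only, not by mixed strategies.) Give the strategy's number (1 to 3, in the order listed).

Firm B prefers columns that give Firm A less. Compare high price with medium price: 6 < 8, 1 < 7, 3 < 5.
So medium price strictly dominates high price for Firm B; high price is strictly dominated.

3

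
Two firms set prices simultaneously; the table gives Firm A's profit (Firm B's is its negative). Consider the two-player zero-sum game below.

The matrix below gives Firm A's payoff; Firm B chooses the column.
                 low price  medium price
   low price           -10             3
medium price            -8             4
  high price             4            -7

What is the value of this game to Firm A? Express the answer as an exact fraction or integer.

Row low price is strictly dominated by row medium price, so Firm A never plays it.
The remaining 2×2 game on (medium price, high price) × (low price, medium price) has no saddle point. Let Firm A play medium price with probability p; indifference gives −8p + 4(1−p) = 4p − 7(1−p), so p = 11/23.
Similarly Firm B's optimal q on low price is 11/23, and the value is -8·(11/23) + (4)·(12/23) = -40/23.

-40/23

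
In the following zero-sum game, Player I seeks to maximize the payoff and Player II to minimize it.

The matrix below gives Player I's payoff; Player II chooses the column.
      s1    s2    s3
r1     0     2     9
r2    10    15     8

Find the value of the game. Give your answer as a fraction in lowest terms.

Column s2 is strictly dominated by s1 for Player II (it gives Player I more in every row).
The remaining 2×2 game on (r1, r2) × (s1, s3) has no saddle point. Let Player I play r1 with probability p; indifference gives 10(1−p) = 9p + 8(1−p), so p = 2/11.
Similarly Player II's optimal q on s1 is 1/11, and the value is 0·(1/11) + (9)·(10/11) = 90/11.

90/11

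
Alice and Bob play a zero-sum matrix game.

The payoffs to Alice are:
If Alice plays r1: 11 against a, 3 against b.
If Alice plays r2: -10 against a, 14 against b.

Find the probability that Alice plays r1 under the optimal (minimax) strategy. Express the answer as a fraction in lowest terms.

Row minima are 3 and -10, so Alice's maximin is 3; column maxima are 11 and 14, so Bob's minimax is 11. These differ, so the equilibrium is in mixed strategies.
Let Alice play r1 with probability p. Bob is indifferent when 11p − 10(1−p) = 3p + 14(1−p), giving p = 3/4.

3/4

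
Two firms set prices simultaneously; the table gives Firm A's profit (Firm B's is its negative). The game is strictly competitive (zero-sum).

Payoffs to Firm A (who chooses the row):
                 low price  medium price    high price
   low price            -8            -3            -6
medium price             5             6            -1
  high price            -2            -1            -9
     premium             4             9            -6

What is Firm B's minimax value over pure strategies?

-1

The worst case (largest entry) in each column is low price: 5, medium price: 9, high price: -1.
The best (smallest) of these is -1.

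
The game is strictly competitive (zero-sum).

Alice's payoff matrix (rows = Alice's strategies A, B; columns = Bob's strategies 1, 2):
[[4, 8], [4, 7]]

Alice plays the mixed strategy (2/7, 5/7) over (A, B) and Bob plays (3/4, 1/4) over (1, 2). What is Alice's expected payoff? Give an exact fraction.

135/28

Against (3/4, 1/4), each row's expected payoff is A: 5; B: 19/4.
Taking the (2/7, 5/7)-weighted average: (2/7)·(5) + (5/7)·(19/4) = 135/28.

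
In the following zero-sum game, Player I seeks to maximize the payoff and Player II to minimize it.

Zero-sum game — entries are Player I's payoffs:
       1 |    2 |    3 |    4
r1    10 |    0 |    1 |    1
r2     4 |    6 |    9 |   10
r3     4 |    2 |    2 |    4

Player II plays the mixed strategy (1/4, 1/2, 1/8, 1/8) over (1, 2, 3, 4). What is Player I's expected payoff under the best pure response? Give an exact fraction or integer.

r1: (10)·(1/4) + (0)·(1/2) + (1)·(1/8) + (1)·(1/8) = 11/4.
r2: (4)·(1/4) + (6)·(1/2) + (9)·(1/8) + (10)·(1/8) = 51/8.
r3: (4)·(1/4) + (2)·(1/2) + (2)·(1/8) + (4)·(1/8) = 11/4.
The best pure response is r2 with expected payoff 51/8.

51/8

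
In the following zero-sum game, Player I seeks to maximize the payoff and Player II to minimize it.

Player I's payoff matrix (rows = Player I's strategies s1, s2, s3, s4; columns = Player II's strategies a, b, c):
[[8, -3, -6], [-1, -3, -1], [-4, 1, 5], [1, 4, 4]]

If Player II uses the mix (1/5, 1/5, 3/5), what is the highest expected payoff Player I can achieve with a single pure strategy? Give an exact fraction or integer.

17/5

s1: (8)·(1/5) + (-3)·(1/5) + (-6)·(3/5) = -13/5.
s2: (-1)·(1/5) + (-3)·(1/5) + (-1)·(3/5) = -7/5.
s3: (-4)·(1/5) + (1)·(1/5) + (5)·(3/5) = 12/5.
s4: (1)·(1/5) + (4)·(1/5) + (4)·(3/5) = 17/5.
The best pure response is s4 with expected payoff 17/5.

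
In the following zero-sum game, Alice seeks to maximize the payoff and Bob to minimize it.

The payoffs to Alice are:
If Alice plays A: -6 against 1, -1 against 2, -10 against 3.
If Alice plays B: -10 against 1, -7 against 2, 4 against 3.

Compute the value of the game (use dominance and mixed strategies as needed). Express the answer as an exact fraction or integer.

-62/9

Column 2 is strictly dominated by 1 for Bob (it gives Alice more in every row).
The remaining 2×2 game on (A, B) × (1, 3) has no saddle point. Let Alice play A with probability p; indifference gives −6p − 10(1−p) = −10p + 4(1−p), so p = 7/9.
Similarly Bob's optimal q on 1 is 7/9, and the value is -6·(7/9) + (-10)·(2/9) = -62/9.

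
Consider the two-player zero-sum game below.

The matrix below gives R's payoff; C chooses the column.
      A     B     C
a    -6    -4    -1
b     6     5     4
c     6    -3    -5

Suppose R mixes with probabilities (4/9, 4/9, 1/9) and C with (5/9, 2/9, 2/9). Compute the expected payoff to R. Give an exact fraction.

46/81

Against (5/9, 2/9, 2/9), each row's expected payoff is a: -40/9; b: 16/3; c: 14/9.
Taking the (4/9, 4/9, 1/9)-weighted average: (4/9)·(-40/9) + (4/9)·(16/3) + (1/9)·(14/9) = 46/81.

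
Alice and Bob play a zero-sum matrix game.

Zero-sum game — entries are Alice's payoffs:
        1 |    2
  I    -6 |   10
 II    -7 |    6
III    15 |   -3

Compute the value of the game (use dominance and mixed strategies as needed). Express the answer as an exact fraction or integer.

66/17

Row II is strictly dominated by row I, so Alice never plays it.
The remaining 2×2 game on (I, III) × (1, 2) has no saddle point. Let Alice play I with probability p; indifference gives −6p + 15(1−p) = 10p − 3(1−p), so p = 9/17.
Similarly Bob's optimal q on 1 is 13/34, and the value is -6·(13/34) + (10)·(21/34) = 66/17.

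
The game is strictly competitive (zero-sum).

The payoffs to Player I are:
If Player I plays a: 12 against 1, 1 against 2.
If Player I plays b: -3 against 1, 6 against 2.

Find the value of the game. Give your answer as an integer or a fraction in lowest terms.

Row minima are 1 and -3, so Player I's maximin is 1; column maxima are 12 and 6, so Player II's minimax is 6. These differ, so the equilibrium is in mixed strategies.
Let Player I play a with probability p. Player II is indifferent when 12p − 3(1−p) = p + 6(1−p), giving p = 9/20.
Let Player II play 1 with probability q. Player I is indifferent when 12q + (1−q) = −3q + 6(1−q), giving q = 1/4.
The value is 12·(1/4) + (1)·(3/4) = 15/4.

15/4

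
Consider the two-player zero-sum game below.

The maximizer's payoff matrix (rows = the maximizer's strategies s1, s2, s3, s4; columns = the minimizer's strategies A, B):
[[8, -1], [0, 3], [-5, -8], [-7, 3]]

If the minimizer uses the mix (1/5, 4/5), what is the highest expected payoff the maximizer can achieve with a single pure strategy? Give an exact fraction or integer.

s1: (8)·(1/5) + (-1)·(4/5) = 4/5.
s2: (0)·(1/5) + (3)·(4/5) = 12/5.
s3: (-5)·(1/5) + (-8)·(4/5) = -37/5.
s4: (-7)·(1/5) + (3)·(4/5) = 1.
The best pure response is s2 with expected payoff 12/5.

12/5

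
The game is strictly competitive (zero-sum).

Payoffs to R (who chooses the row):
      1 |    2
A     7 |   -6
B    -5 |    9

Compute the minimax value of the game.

11/9

Row minima are -6 and -5, so R's maximin is -5; column maxima are 7 and 9, so C's minimax is 7. These differ, so the equilibrium is in mixed strategies.
Let R play A with probability p. C is indifferent when 7p − 5(1−p) = −6p + 9(1−p), giving p = 14/27.
Let C play 1 with probability q. R is indifferent when 7q − 6(1−q) = −5q + 9(1−q), giving q = 5/9.
The value is 7·(5/9) + (-6)·(4/9) = 11/9.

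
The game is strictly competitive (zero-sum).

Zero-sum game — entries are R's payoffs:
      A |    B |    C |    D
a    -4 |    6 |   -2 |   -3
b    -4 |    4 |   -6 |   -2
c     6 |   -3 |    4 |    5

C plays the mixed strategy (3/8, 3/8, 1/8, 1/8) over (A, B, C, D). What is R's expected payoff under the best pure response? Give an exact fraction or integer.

9/4

a: (-4)·(3/8) + (6)·(3/8) + (-2)·(1/8) + (-3)·(1/8) = 1/8.
b: (-4)·(3/8) + (4)·(3/8) + (-6)·(1/8) + (-2)·(1/8) = -1.
c: (6)·(3/8) + (-3)·(3/8) + (4)·(1/8) + (5)·(1/8) = 9/4.
The best pure response is c with expected payoff 9/4.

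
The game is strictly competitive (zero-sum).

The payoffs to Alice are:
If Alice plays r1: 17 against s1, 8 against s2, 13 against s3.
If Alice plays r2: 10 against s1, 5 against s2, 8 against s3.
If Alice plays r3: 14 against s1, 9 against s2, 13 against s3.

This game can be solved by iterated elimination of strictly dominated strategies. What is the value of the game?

Row r2 is strictly dominated by row r1 (17>10, 8>5, 13>8); eliminate r2.
Column s3 is strictly dominated by s2 for Bob (8<13, 9<13); eliminate s3.
Column s1 is strictly dominated by s2 for Bob (8<17, 9<14); eliminate s1.
Row r1 is strictly dominated by row r3 (9>8); eliminate r1.
Only (r3, s2) remains, with payoff 9.

9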